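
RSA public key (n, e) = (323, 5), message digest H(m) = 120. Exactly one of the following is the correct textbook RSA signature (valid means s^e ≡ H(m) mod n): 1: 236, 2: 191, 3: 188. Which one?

3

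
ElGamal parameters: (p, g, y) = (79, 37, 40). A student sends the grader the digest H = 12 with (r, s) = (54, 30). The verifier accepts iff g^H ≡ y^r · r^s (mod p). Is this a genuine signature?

Left side g^H mod p:
37^12 mod 79 = 22
Right side y^r · r^s mod p:
40^54 mod 79 = 65
54^30 mod 79 = 21
65·21 = 1365 ≡ 22 (mod 79)
22 ≡ 22 (mod 79), so the signature is genuine.

genuine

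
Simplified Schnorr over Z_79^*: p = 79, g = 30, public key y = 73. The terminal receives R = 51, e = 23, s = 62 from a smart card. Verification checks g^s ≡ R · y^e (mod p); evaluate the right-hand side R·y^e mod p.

73^2 = 5329 ≡ 36
73^4 ≡ 36^2 = 1296 ≡ 32
73^8 ≡ 32^2 = 1024 ≡ 76
73^16 ≡ 76^2 = 5776 ≡ 9
23 = 16 + 4 + 2 + 1, so 73^23 ≡ 9·32·36·73 ≡ 44 (mod 79)
R · y^e ≡ 51·44 = 2244 ≡ 32 (mod 79)

32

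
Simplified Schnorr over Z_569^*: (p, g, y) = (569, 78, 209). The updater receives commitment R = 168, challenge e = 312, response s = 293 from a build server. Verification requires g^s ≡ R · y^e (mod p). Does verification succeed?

g^s mod p:
78^2 = 6084 ≡ 394
78^4 ≡ 394^2 = 155236 ≡ 468
78^8 ≡ 468^2 = 219024 ≡ 528
78^16 ≡ 528^2 = 278784 ≡ 543
78^32 ≡ 543^2 = 294849 ≡ 107
78^64 ≡ 107^2 = 11449 ≡ 69
78^128 ≡ 69^2 = 4761 ≡ 209
78^256 ≡ 209^2 = 43681 ≡ 437
293 = 256 + 32 + 4 + 1, so 78^293 ≡ 437·107·468·78 ≡ 353 (mod 569)
R · y^e mod p:
209^2 = 43681 ≡ 437
209^4 ≡ 437^2 = 190969 ≡ 354
209^8 ≡ 354^2 = 125316 ≡ 136
209^16 ≡ 136^2 = 18496 ≡ 288
209^32 ≡ 288^2 = 82944 ≡ 439
209^64 ≡ 439^2 = 192721 ≡ 399
209^128 ≡ 399^2 = 159201 ≡ 450
209^256 ≡ 450^2 = 202500 ≡ 505
312 = 256 + 32 + 16 + 8, so 209^312 ≡ 505·439·288·136 ≡ 80 (mod 569)
168·80 = 13440 ≡ 353 (mod 569)
353 ≡ 353 (mod 569); signature holds.

passes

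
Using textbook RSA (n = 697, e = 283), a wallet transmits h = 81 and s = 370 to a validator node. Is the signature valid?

s^2 ≡ 370^2 = 136900 ≡ 288
s^4 ≡ 288^2 = 82944 ≡ 1
s^8 ≡ 1^2 = 1
s^16 ≡ 1^2 = 1
s^32 ≡ 1^2 = 1
s^64 ≡ 1^2 = 1
s^128 ≡ 1^2 = 1
s^256 ≡ 1^2 = 1
283 = 256 + 16 + 8 + 2 + 1, so s^283 ≡ 1·1·1·288·370 ≡ 616 (mod 697)
s^283 mod 697 = 616, but h = 81.

invalid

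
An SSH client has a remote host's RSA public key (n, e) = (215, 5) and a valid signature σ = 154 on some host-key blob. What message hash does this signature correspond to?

24

σ^2 ≡ 154^2 = 23716 ≡ 66
σ^4 ≡ 66^2 = 4356 ≡ 56
5 = 4 + 1, so σ^5 ≡ 56·154 ≡ 24 (mod 215)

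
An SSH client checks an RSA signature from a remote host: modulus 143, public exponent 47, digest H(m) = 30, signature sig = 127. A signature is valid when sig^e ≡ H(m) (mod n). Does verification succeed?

Squares mod 143: sig^1≡127, sig^2≡113, sig^4≡42, sig^8≡48, sig^16≡16, sig^32≡113
47 = 32 + 8 + 4 + 2 + 1, so sig^47 ≡ 113·48·42·113·127 ≡ 30 (mod 143)
30 = H(m), so the signature checks out.

passes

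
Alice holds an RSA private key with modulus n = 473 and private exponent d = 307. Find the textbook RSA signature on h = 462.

297

h^307 mod 473 = 297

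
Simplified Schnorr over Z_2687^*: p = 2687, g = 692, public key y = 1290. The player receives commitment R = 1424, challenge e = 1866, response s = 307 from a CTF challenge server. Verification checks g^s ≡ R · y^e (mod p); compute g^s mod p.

272

692^2 = 478864 ≡ 578
692^4 ≡ 578^2 = 334084 ≡ 896
692^8 ≡ 896^2 = 802816 ≡ 2090
692^16 ≡ 2090^2 = 4368100 ≡ 1725
692^32 ≡ 1725^2 = 2975625 ≡ 1116
692^64 ≡ 1116^2 = 1245456 ≡ 1375
692^128 ≡ 1375^2 = 1890625 ≡ 1664
692^256 ≡ 1664^2 = 2768896 ≡ 1286
307 = 256 + 32 + 16 + 2 + 1, so 692^307 ≡ 1286·1116·1725·578·692 ≡ 272 (mod 2687)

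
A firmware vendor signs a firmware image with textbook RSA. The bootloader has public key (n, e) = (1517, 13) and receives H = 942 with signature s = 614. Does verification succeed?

Squares mod 1517: s^1≡614, s^2≡780, s^4≡83, s^8≡821
13 = 8 + 4 + 1, so s^13 ≡ 821·83·614 ≡ 942 (mod 1517)
Since 942 equals the digest 942, verification succeeds.

passes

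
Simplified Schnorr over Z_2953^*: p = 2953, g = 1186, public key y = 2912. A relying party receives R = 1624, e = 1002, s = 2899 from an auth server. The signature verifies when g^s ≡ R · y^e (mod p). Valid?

yes

g^s mod p:
Squares mod 2953: 1186^1≡1186, 1186^2≡968, 1186^4≡923, 1186^8≡1465, 1186^16≡2347, 1186^32≡1064, 1186^64≡1097, 1186^128≡1538, 1186^256≡91, 1186^512≡2375, 1186^1024≡395, 1186^2048≡2469
2899 = 2048 + 512 + 256 + 64 + 16 + 2 + 1, so 1186^2899 ≡ 2469·2375·91·1097·2347·968·1186 ≡ 1322 (mod 2953)
R · y^e mod p:
Squares mod 2953: 2912^1≡2912, 2912^2≡1681, 2912^4≡2693, 2912^8≡2634, 2912^16≡1359, 2912^32≡1256, 2912^64≡634, 2912^128≡348, 2912^256≡31, 2912^512≡961
1002 = 512 + 256 + 128 + 64 + 32 + 8 + 2, so 2912^1002 ≡ 961·31·348·634·1256·2634·1681 ≡ 1030 (mod 2953)
1624·1030 = 1672720 ≡ 1322 (mod 2953)
1322 ≡ 1322 (mod 2953); signature holds.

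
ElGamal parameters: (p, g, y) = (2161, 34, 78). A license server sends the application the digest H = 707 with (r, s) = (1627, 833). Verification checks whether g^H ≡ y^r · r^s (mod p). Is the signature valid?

valid

Left side g^H mod p:
34^2 = 1156
34^4 ≡ 1156^2 = 1336336 ≡ 838
34^8 ≡ 838^2 = 702244 ≡ 2080
34^16 ≡ 2080^2 = 4326400 ≡ 78
34^32 ≡ 78^2 = 6084 ≡ 1762
34^64 ≡ 1762^2 = 3104644 ≡ 1448
34^128 ≡ 1448^2 = 2096704 ≡ 534
34^256 ≡ 534^2 = 285156 ≡ 2065
34^512 ≡ 2065^2 = 4264225 ≡ 572
707 = 512 + 128 + 64 + 2 + 1, so 34^707 ≡ 572·534·1448·1156·34 ≡ 399 (mod 2161)
Right side y^r · r^s mod p:
78^2 = 6084 ≡ 1762
78^4 ≡ 1762^2 = 3104644 ≡ 1448
78^8 ≡ 1448^2 = 2096704 ≡ 534
78^16 ≡ 534^2 = 285156 ≡ 2065
78^32 ≡ 2065^2 = 4264225 ≡ 572
78^64 ≡ 572^2 = 327184 ≡ 873
78^128 ≡ 873^2 = 762129 ≡ 1457
78^256 ≡ 1457^2 = 2122849 ≡ 747
78^512 ≡ 747^2 = 558009 ≡ 471
78^1024 ≡ 471^2 = 221841 ≡ 1419
1627 = 1024 + 512 + 64 + 16 + 8 + 2 + 1, so 78^1627 ≡ 1419·471·873·2065·534·1762·78 ≡ 838 (mod 2161)
1627^2 = 2647129 ≡ 2065
1627^4 ≡ 2065^2 = 4264225 ≡ 572
1627^8 ≡ 572^2 = 327184 ≡ 873
1627^16 ≡ 873^2 = 762129 ≡ 1457
1627^32 ≡ 1457^2 = 2122849 ≡ 747
1627^64 ≡ 747^2 = 558009 ≡ 471
1627^128 ≡ 471^2 = 221841 ≡ 1419
1627^256 ≡ 1419^2 = 2013561 ≡ 1670
1627^512 ≡ 1670^2 = 2788900 ≡ 1210
833 = 512 + 256 + 64 + 1, so 1627^833 ≡ 1210·1670·471·1627 ≡ 34 (mod 2161)
838·34 = 28492 ≡ 399 (mod 2161)
399 ≡ 399 (mod 2161), so the signature is genuine.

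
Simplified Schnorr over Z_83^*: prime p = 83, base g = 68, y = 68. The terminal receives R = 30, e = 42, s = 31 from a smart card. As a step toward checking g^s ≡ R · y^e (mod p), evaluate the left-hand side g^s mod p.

68^2 = 4624 ≡ 59
68^4 ≡ 59^2 = 3481 ≡ 78
68^8 ≡ 78^2 = 6084 ≡ 25
68^16 ≡ 25^2 = 625 ≡ 44
31 = 16 + 8 + 4 + 2 + 1, so 68^31 ≡ 44·25·78·59·68 ≡ 48 (mod 83)

48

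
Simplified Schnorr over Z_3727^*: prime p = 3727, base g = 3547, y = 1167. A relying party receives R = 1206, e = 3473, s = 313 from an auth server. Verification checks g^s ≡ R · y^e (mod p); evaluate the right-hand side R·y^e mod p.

Squares mod 3727: 1167^1≡1167, 1167^2≡1534, 1167^4≡1419, 1167^8≡981, 1167^16≡795, 1167^32≡2162, 1167^64≡586, 1167^128≡512, 1167^256≡1254, 1167^512≡3449, 1167^1024≡2744, 1167^2048≡996
3473 = 2048 + 1024 + 256 + 128 + 16 + 1, so 1167^3473 ≡ 996·2744·1254·512·795·1167 ≡ 3086 (mod 3727)
R · y^e ≡ 1206·3086 = 3721716 ≡ 2170 (mod 3727)

2170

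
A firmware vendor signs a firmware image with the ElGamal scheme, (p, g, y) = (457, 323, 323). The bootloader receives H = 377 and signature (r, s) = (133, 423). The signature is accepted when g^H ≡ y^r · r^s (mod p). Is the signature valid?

invalid

Left side g^H mod p:
323^2 = 104329 ≡ 133
323^4 ≡ 133^2 = 17689 ≡ 323
323^8 ≡ 323^2 = 104329 ≡ 133
323^16 ≡ 133^2 = 17689 ≡ 323
323^32 ≡ 323^2 = 104329 ≡ 133
323^64 ≡ 133^2 = 17689 ≡ 323
323^128 ≡ 323^2 = 104329 ≡ 133
323^256 ≡ 133^2 = 17689 ≡ 323
377 = 256 + 64 + 32 + 16 + 8 + 1, so 323^377 ≡ 323·323·133·323·133·323 ≡ 133 (mod 457)
Right side y^r · r^s mod p:
323^2 = 104329 ≡ 133
323^4 ≡ 133^2 = 17689 ≡ 323
323^8 ≡ 323^2 = 104329 ≡ 133
323^16 ≡ 133^2 = 17689 ≡ 323
323^32 ≡ 323^2 = 104329 ≡ 133
323^64 ≡ 133^2 = 17689 ≡ 323
323^128 ≡ 323^2 = 104329 ≡ 133
133 = 128 + 4 + 1, so 323^133 ≡ 133·323·323 ≡ 323 (mod 457)
133^2 = 17689 ≡ 323
133^4 ≡ 323^2 = 104329 ≡ 133
133^8 ≡ 133^2 = 17689 ≡ 323
133^16 ≡ 323^2 = 104329 ≡ 133
133^32 ≡ 133^2 = 17689 ≡ 323
133^64 ≡ 323^2 = 104329 ≡ 133
133^128 ≡ 133^2 = 17689 ≡ 323
133^256 ≡ 323^2 = 104329 ≡ 133
423 = 256 + 128 + 32 + 4 + 2 + 1, so 133^423 ≡ 133·323·323·133·323·133 ≡ 1 (mod 457)
323·1 = 323 ≡ 323 (mod 457)
133 ≠ 323, so verification fails.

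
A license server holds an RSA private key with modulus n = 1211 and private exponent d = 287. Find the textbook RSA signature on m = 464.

494

m^2 ≡ 464^2 = 215296 ≡ 949
m^4 ≡ 949^2 = 900601 ≡ 828
m^8 ≡ 828^2 = 685584 ≡ 158
m^16 ≡ 158^2 = 24964 ≡ 744
m^32 ≡ 744^2 = 553536 ≡ 109
m^64 ≡ 109^2 = 11881 ≡ 982
m^128 ≡ 982^2 = 964324 ≡ 368
m^256 ≡ 368^2 = 135424 ≡ 1003
287 = 256 + 16 + 8 + 4 + 2 + 1, so m^287 ≡ 1003·744·158·828·949·464 ≡ 494 (mod 1211)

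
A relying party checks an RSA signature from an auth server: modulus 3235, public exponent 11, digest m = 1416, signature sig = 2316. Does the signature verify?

verifies

Squares mod 3235: sig^1≡2316, sig^2≡226, sig^4≡2551, sig^8≡2016
11 = 8 + 2 + 1, so sig^11 ≡ 2016·226·2316 ≡ 1416 (mod 3235)
sig^11 mod 3235 = 1416 matches m.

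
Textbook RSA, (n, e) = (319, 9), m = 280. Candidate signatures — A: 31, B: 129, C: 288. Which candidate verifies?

A

Candidate A: Squares mod 319: 31^1≡31, 31^2≡4, 31^4≡16, 31^8≡256; 9 = 8 + 1, so 31^9 ≡ 256·31 ≡ 280 (mod 319)
  → matches m = 280
Candidate B: Squares mod 319: 129^1≡129, 129^2≡53, 129^4≡257, 129^8≡16; 9 = 8 + 1, so 129^9 ≡ 16·129 ≡ 150 (mod 319)
Candidate C: Squares mod 319: 288^1≡288, 288^2≡4, 288^4≡16, 288^8≡256; 9 = 8 + 1, so 288^9 ≡ 256·288 ≡ 39 (mod 319)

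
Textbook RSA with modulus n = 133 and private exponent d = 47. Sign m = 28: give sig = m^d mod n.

119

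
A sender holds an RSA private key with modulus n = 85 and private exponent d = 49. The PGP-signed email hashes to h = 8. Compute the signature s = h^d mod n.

8

h^2 ≡ 8^2 = 64
h^4 ≡ 64^2 = 4096 ≡ 16
h^8 ≡ 16^2 = 256 ≡ 1
h^16 ≡ 1^2 = 1
h^32 ≡ 1^2 = 1
49 = 32 + 16 + 1, so h^49 ≡ 1·1·8 ≡ 8 (mod 85)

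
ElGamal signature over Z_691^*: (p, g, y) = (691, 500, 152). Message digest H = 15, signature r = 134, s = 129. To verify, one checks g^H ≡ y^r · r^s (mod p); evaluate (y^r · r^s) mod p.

608

152^2 = 23104 ≡ 301
152^4 ≡ 301^2 = 90601 ≡ 80
152^8 ≡ 80^2 = 6400 ≡ 181
152^16 ≡ 181^2 = 32761 ≡ 284
152^32 ≡ 284^2 = 80656 ≡ 500
152^64 ≡ 500^2 = 250000 ≡ 549
152^128 ≡ 549^2 = 301401 ≡ 125
134 = 128 + 4 + 2, so 152^134 ≡ 125·80·301 ≡ 4 (mod 691)
134^2 = 17956 ≡ 681
134^4 ≡ 681^2 = 463761 ≡ 100
134^8 ≡ 100^2 = 10000 ≡ 326
134^16 ≡ 326^2 = 106276 ≡ 553
134^32 ≡ 553^2 = 305809 ≡ 387
134^64 ≡ 387^2 = 149769 ≡ 513
134^128 ≡ 513^2 = 263169 ≡ 589
129 = 128 + 1, so 134^129 ≡ 589·134 ≡ 152 (mod 691)
y^r · r^s ≡ 4·152 = 608 ≡ 608 (mod 691)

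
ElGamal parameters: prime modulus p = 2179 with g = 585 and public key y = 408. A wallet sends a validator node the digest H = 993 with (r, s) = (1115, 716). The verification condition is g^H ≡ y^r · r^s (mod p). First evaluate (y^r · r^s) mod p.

408^2 = 166464 ≡ 860
408^4 ≡ 860^2 = 739600 ≡ 919
408^8 ≡ 919^2 = 844561 ≡ 1288
408^16 ≡ 1288^2 = 1658944 ≡ 725
408^32 ≡ 725^2 = 525625 ≡ 486
408^64 ≡ 486^2 = 236196 ≡ 864
408^128 ≡ 864^2 = 746496 ≡ 1278
408^256 ≡ 1278^2 = 1633284 ≡ 1213
408^512 ≡ 1213^2 = 1471369 ≡ 544
408^1024 ≡ 544^2 = 295936 ≡ 1771
1115 = 1024 + 64 + 16 + 8 + 2 + 1, so 408^1115 ≡ 1771·864·725·1288·860·408 ≡ 271 (mod 2179)
1115^2 = 1243225 ≡ 1195
1115^4 ≡ 1195^2 = 1428025 ≡ 780
1115^8 ≡ 780^2 = 608400 ≡ 459
1115^16 ≡ 459^2 = 210681 ≡ 1497
1115^32 ≡ 1497^2 = 2241009 ≡ 997
1115^64 ≡ 997^2 = 994009 ≡ 385
1115^128 ≡ 385^2 = 148225 ≡ 53
1115^256 ≡ 53^2 = 2809 ≡ 630
1115^512 ≡ 630^2 = 396900 ≡ 322
716 = 512 + 128 + 64 + 8 + 4, so 1115^716 ≡ 322·53·385·459·780 ≡ 2020 (mod 2179)
y^r · r^s ≡ 271·2020 = 547420 ≡ 491 (mod 2179)

491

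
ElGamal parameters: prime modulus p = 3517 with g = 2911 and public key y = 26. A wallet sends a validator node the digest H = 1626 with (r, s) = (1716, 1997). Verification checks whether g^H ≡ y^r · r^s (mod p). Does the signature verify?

does not verify

Left side g^H mod p:
2911^2 = 8473921 ≡ 1468
2911^4 ≡ 1468^2 = 2155024 ≡ 2620
2911^8 ≡ 2620^2 = 6864400 ≡ 2733
2911^16 ≡ 2733^2 = 7469289 ≡ 2698
2911^32 ≡ 2698^2 = 7279204 ≡ 2531
2911^64 ≡ 2531^2 = 6405961 ≡ 1504
2911^128 ≡ 1504^2 = 2262016 ≡ 585
2911^256 ≡ 585^2 = 342225 ≡ 1076
2911^512 ≡ 1076^2 = 1157776 ≡ 683
2911^1024 ≡ 683^2 = 466489 ≡ 2245
1626 = 1024 + 512 + 64 + 16 + 8 + 2, so 2911^1626 ≡ 2245·683·1504·2698·2733·1468 ≡ 736 (mod 3517)
Right side y^r · r^s mod p:
26^2 = 676
26^4 ≡ 676^2 = 456976 ≡ 3283
26^8 ≡ 3283^2 = 10778089 ≡ 2001
26^16 ≡ 2001^2 = 4004001 ≡ 1655
26^32 ≡ 1655^2 = 2739025 ≡ 2799
26^64 ≡ 2799^2 = 7834401 ≡ 2042
26^128 ≡ 2042^2 = 4169764 ≡ 2119
26^256 ≡ 2119^2 = 4490161 ≡ 2469
26^512 ≡ 2469^2 = 6095961 ≡ 1000
26^1024 ≡ 1000^2 = 1000000 ≡ 1172
1716 = 1024 + 512 + 128 + 32 + 16 + 4, so 26^1716 ≡ 1172·1000·2119·2799·1655·3283 ≡ 2985 (mod 3517)
1716^2 = 2944656 ≡ 927
1716^4 ≡ 927^2 = 859329 ≡ 1181
1716^8 ≡ 1181^2 = 1394761 ≡ 2029
1716^16 ≡ 2029^2 = 4116841 ≡ 1951
1716^32 ≡ 1951^2 = 3806401 ≡ 1007
1716^64 ≡ 1007^2 = 1014049 ≡ 1153
1716^128 ≡ 1153^2 = 1329409 ≡ 3500
1716^256 ≡ 3500^2 = 12250000 ≡ 289
1716^512 ≡ 289^2 = 83521 ≡ 2630
1716^1024 ≡ 2630^2 = 6916900 ≡ 2478
1997 = 1024 + 512 + 256 + 128 + 64 + 8 + 4 + 1, so 1716^1997 ≡ 2478·2630·289·3500·1153·2029·1181·1716 ≡ 327 (mod 3517)
2985·327 = 976095 ≡ 1886 (mod 3517)
736 ≠ 1886, so verification fails.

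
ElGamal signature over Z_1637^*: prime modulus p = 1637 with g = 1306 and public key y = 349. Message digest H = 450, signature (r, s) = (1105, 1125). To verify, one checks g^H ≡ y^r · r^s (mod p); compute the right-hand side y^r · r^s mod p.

Squares mod 1637: 349^1≡349, 349^2≡663, 349^4≡853, 349^8≡781, 349^16≡997, 349^32≡350, 349^64≡1362, 349^128≡323, 349^256≡1198, 349^512≡1192, 349^1024≡1585
1105 = 1024 + 64 + 16 + 1, so 349^1105 ≡ 1585·1362·997·349 ≡ 920 (mod 1637)
Squares mod 1637: 1105^1≡1105, 1105^2≡1460, 1105^4≡226, 1105^8≡329, 1105^16≡199, 1105^32≡313, 1105^64≡1386, 1105^128≡795, 1105^256≡143, 1105^512≡805, 1105^1024≡1410
1125 = 1024 + 64 + 32 + 4 + 1, so 1105^1125 ≡ 1410·1386·313·226·1105 ≡ 1252 (mod 1637)
y^r · r^s ≡ 920·1252 = 1151840 ≡ 1029 (mod 1637)

1029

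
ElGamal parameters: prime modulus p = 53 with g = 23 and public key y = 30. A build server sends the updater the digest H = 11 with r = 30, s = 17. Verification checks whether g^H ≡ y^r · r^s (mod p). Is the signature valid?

Left side g^H mod p:
23^2 = 529 ≡ 52
23^4 ≡ 52^2 = 2704 ≡ 1
23^8 ≡ 1^2 = 1
11 = 8 + 2 + 1, so 23^11 ≡ 1·52·23 ≡ 30 (mod 53)
Right side y^r · r^s mod p:
30^2 = 900 ≡ 52
30^4 ≡ 52^2 = 2704 ≡ 1
30^8 ≡ 1^2 = 1
30^16 ≡ 1^2 = 1
30 = 16 + 8 + 4 + 2, so 30^30 ≡ 1·1·1·52 ≡ 52 (mod 53)
30^2 = 900 ≡ 52
30^4 ≡ 52^2 = 2704 ≡ 1
30^8 ≡ 1^2 = 1
30^16 ≡ 1^2 = 1
17 = 16 + 1, so 30^17 ≡ 1·30 ≡ 30 (mod 53)
52·30 = 1560 ≡ 23 (mod 53)
30 ≠ 23, so verification fails.

invalid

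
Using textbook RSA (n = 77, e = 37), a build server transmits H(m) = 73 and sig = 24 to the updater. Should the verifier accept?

sig^2 ≡ 24^2 = 576 ≡ 37
sig^4 ≡ 37^2 = 1369 ≡ 60
sig^8 ≡ 60^2 = 3600 ≡ 58
sig^16 ≡ 58^2 = 3364 ≡ 53
sig^32 ≡ 53^2 = 2809 ≡ 37
37 = 32 + 4 + 1, so sig^37 ≡ 37·60·24 ≡ 73 (mod 77)
sig^37 mod 77 = 73 matches H(m).

accept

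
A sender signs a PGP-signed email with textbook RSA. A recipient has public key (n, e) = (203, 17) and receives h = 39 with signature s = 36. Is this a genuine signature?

forged

Squares mod 203: s^1≡36, s^2≡78, s^4≡197, s^8≡36, s^16≡78
17 = 16 + 1, so s^17 ≡ 78·36 ≡ 169 (mod 203)
169 ≠ 39, so verification fails.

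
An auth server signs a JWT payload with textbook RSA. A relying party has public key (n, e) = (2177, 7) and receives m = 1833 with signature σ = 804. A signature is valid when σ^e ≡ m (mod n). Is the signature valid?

Squares mod 2177: σ^1≡804, σ^2≡2024, σ^4≡1639
7 = 4 + 2 + 1, so σ^7 ≡ 1639·2024·804 ≡ 1833 (mod 2177)
Since 1833 equals the digest 1833, verification succeeds.

valid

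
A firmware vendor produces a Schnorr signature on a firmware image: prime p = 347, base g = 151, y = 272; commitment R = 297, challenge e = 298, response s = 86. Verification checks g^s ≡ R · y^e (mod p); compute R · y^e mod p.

272^2 = 73984 ≡ 73
272^4 ≡ 73^2 = 5329 ≡ 124
272^8 ≡ 124^2 = 15376 ≡ 108
272^16 ≡ 108^2 = 11664 ≡ 213
272^32 ≡ 213^2 = 45369 ≡ 259
272^64 ≡ 259^2 = 67081 ≡ 110
272^128 ≡ 110^2 = 12100 ≡ 302
272^256 ≡ 302^2 = 91204 ≡ 290
298 = 256 + 32 + 8 + 2, so 272^298 ≡ 290·259·108·73 ≡ 289 (mod 347)
R · y^e ≡ 297·289 = 85833 ≡ 124 (mod 347)

124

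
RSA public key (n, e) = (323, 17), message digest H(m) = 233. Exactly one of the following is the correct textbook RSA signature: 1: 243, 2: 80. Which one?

Candidate 1: 243^2 = 59049 ≡ 263; 243^4 ≡ 263^2 = 69169 ≡ 47; 243^8 ≡ 47^2 = 2209 ≡ 271; 243^16 ≡ 271^2 = 73441 ≡ 120; 17 = 16 + 1, so 243^17 ≡ 120·243 ≡ 90 (mod 323)
Candidate 2: 80^2 = 6400 ≡ 263; 80^4 ≡ 263^2 = 69169 ≡ 47; 80^8 ≡ 47^2 = 2209 ≡ 271; 80^16 ≡ 271^2 = 73441 ≡ 120; 17 = 16 + 1, so 80^17 ≡ 120·80 ≡ 233 (mod 323)
  → matches H(m) = 233

2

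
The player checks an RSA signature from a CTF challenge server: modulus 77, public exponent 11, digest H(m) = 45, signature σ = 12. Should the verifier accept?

σ^11 mod 77 = 45
Since 45 equals the digest 45, verification succeeds.

accept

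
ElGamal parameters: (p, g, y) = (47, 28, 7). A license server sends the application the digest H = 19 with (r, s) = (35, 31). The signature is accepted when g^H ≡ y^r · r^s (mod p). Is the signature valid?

Left side g^H mod p:
Squares mod 47: 28^1≡28, 28^2≡32, 28^4≡37, 28^8≡6, 28^16≡36
19 = 16 + 2 + 1, so 28^19 ≡ 36·32·28 ≡ 14 (mod 47)
Right side y^r · r^s mod p:
Squares mod 47: 7^1≡7, 7^2≡2, 7^4≡4, 7^8≡16, 7^16≡21, 7^32≡18
35 = 32 + 2 + 1, so 7^35 ≡ 18·2·7 ≡ 17 (mod 47)
Squares mod 47: 35^1≡35, 35^2≡3, 35^4≡9, 35^8≡34, 35^16≡28
31 = 16 + 8 + 4 + 2 + 1, so 35^31 ≡ 28·34·9·3·35 ≡ 13 (mod 47)
17·13 = 221 ≡ 33 (mod 47)
14 ≠ 33, so verification fails.

invalid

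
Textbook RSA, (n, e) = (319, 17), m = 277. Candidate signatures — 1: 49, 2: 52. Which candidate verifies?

2

Candidate 1: Squares mod 319: 49^1≡49, 49^2≡168, 49^4≡152, 49^8≡136, 49^16≡313; 17 = 16 + 1, so 49^17 ≡ 313·49 ≡ 25 (mod 319)
Candidate 2: Squares mod 319: 52^1≡52, 52^2≡152, 52^4≡136, 52^8≡313, 52^16≡36; 17 = 16 + 1, so 52^17 ≡ 36·52 ≡ 277 (mod 319)
  → matches m = 277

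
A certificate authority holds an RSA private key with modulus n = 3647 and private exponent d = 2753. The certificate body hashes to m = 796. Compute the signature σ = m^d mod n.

2733

m^2 ≡ 796^2 = 633616 ≡ 2685
m^4 ≡ 2685^2 = 7209225 ≡ 2753
m^8 ≡ 2753^2 = 7579009 ≡ 543
m^16 ≡ 543^2 = 294849 ≡ 3089
m^32 ≡ 3089^2 = 9541921 ≡ 1369
m^64 ≡ 1369^2 = 1874161 ≡ 3250
m^128 ≡ 3250^2 = 10562500 ≡ 788
m^256 ≡ 788^2 = 620944 ≡ 954
m^512 ≡ 954^2 = 910116 ≡ 2013
m^1024 ≡ 2013^2 = 4052169 ≡ 352
m^2048 ≡ 352^2 = 123904 ≡ 3553
2753 = 2048 + 512 + 128 + 64 + 1, so m^2753 ≡ 3553·2013·788·3250·796 ≡ 2733 (mod 3647)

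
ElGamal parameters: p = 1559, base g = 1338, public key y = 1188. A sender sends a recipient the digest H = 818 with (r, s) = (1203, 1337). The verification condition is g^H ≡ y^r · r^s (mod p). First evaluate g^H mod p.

1338^2 = 1790244 ≡ 512
1338^4 ≡ 512^2 = 262144 ≡ 232
1338^8 ≡ 232^2 = 53824 ≡ 818
1338^16 ≡ 818^2 = 669124 ≡ 313
1338^32 ≡ 313^2 = 97969 ≡ 1311
1338^64 ≡ 1311^2 = 1718721 ≡ 703
1338^128 ≡ 703^2 = 494209 ≡ 6
1338^256 ≡ 6^2 = 36
1338^512 ≡ 36^2 = 1296
818 = 512 + 256 + 32 + 16 + 2, so 1338^818 ≡ 1296·36·1311·313·512 ≡ 1186 (mod 1559)

1186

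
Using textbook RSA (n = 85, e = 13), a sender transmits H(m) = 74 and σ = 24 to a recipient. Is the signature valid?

valid

σ^2 ≡ 24^2 = 576 ≡ 66
σ^4 ≡ 66^2 = 4356 ≡ 21
σ^8 ≡ 21^2 = 441 ≡ 16
13 = 8 + 4 + 1, so σ^13 ≡ 16·21·24 ≡ 74 (mod 85)
Since 74 equals the digest 74, verification succeeds.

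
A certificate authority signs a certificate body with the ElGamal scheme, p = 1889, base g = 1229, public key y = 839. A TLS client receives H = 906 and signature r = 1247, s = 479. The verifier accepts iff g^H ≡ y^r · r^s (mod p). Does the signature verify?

verifies

Left side g^H mod p:
1229^2 = 1510441 ≡ 1130
1229^4 ≡ 1130^2 = 1276900 ≡ 1825
1229^8 ≡ 1825^2 = 3330625 ≡ 318
1229^16 ≡ 318^2 = 101124 ≡ 1007
1229^32 ≡ 1007^2 = 1014049 ≡ 1545
1229^64 ≡ 1545^2 = 2387025 ≡ 1218
1229^128 ≡ 1218^2 = 1483524 ≡ 659
1229^256 ≡ 659^2 = 434281 ≡ 1700
1229^512 ≡ 1700^2 = 2890000 ≡ 1719
906 = 512 + 256 + 128 + 8 + 2, so 1229^906 ≡ 1719·1700·659·318·1130 ≡ 340 (mod 1889)
Right side y^r · r^s mod p:
839^2 = 703921 ≡ 1213
839^4 ≡ 1213^2 = 1471369 ≡ 1727
839^8 ≡ 1727^2 = 2982529 ≡ 1687
839^16 ≡ 1687^2 = 2845969 ≡ 1135
839^32 ≡ 1135^2 = 1288225 ≡ 1816
839^64 ≡ 1816^2 = 3297856 ≡ 1551
839^128 ≡ 1551^2 = 2405601 ≡ 904
839^256 ≡ 904^2 = 817216 ≡ 1168
839^512 ≡ 1168^2 = 1364224 ≡ 366
839^1024 ≡ 366^2 = 133956 ≡ 1726
1247 = 1024 + 128 + 64 + 16 + 8 + 4 + 2 + 1, so 839^1247 ≡ 1726·904·1551·1135·1687·1727·1213·839 ≡ 217 (mod 1889)
1247^2 = 1555009 ≡ 362
1247^4 ≡ 362^2 = 131044 ≡ 703
1247^8 ≡ 703^2 = 494209 ≡ 1180
1247^16 ≡ 1180^2 = 1392400 ≡ 207
1247^32 ≡ 207^2 = 42849 ≡ 1291
1247^64 ≡ 1291^2 = 1666681 ≡ 583
1247^128 ≡ 583^2 = 339889 ≡ 1758
1247^256 ≡ 1758^2 = 3090564 ≡ 160
479 = 256 + 128 + 64 + 16 + 8 + 4 + 2 + 1, so 1247^479 ≡ 160·1758·583·207·1180·703·362·1247 ≡ 402 (mod 1889)
217·402 = 87234 ≡ 340 (mod 1889)
340 ≡ 340 (mod 1889), so the signature is genuine.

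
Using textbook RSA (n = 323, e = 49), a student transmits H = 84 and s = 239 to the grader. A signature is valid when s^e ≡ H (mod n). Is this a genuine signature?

forged

Squares mod 323: s^1≡239, s^2≡273, s^4≡239, s^8≡273, s^16≡239, s^32≡273
49 = 32 + 16 + 1, so s^49 ≡ 273·239·239 ≡ 239 (mod 323)
The recovered value 239 does not match the digest 84.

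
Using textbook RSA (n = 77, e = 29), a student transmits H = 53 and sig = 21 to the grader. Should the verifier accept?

reject

sig^2 ≡ 21^2 = 441 ≡ 56
sig^4 ≡ 56^2 = 3136 ≡ 56
sig^8 ≡ 56^2 = 3136 ≡ 56
sig^16 ≡ 56^2 = 3136 ≡ 56
29 = 16 + 8 + 4 + 1, so sig^29 ≡ 56·56·56·21 ≡ 21 (mod 77)
21 ≠ 53, so verification fails.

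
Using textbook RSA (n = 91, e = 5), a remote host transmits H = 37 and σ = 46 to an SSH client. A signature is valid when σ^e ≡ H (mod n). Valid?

yes

Squares mod 91: σ^1≡46, σ^2≡23, σ^4≡74
5 = 4 + 1, so σ^5 ≡ 74·46 ≡ 37 (mod 91)
Since 37 equals the digest 37, verification succeeds.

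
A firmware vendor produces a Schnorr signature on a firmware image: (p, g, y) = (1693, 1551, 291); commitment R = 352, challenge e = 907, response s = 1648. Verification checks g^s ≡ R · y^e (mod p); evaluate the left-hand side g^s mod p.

1551^2 = 2405601 ≡ 1541
1551^4 ≡ 1541^2 = 2374681 ≡ 1095
1551^8 ≡ 1095^2 = 1199025 ≡ 381
1551^16 ≡ 381^2 = 145161 ≡ 1256
1551^32 ≡ 1256^2 = 1577536 ≡ 1353
1551^64 ≡ 1353^2 = 1830609 ≡ 476
1551^128 ≡ 476^2 = 226576 ≡ 1407
1551^256 ≡ 1407^2 = 1979649 ≡ 532
1551^512 ≡ 532^2 = 283024 ≡ 293
1551^1024 ≡ 293^2 = 85849 ≡ 1199
1648 = 1024 + 512 + 64 + 32 + 16, so 1551^1648 ≡ 1199·293·476·1353·1256 ≡ 1552 (mod 1693)

1552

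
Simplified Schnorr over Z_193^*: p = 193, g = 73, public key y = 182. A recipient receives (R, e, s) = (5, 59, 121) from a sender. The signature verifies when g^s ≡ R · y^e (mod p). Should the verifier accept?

g^s mod p:
73^2 = 5329 ≡ 118
73^4 ≡ 118^2 = 13924 ≡ 28
73^8 ≡ 28^2 = 784 ≡ 12
73^16 ≡ 12^2 = 144
73^32 ≡ 144^2 = 20736 ≡ 85
73^64 ≡ 85^2 = 7225 ≡ 84
121 = 64 + 32 + 16 + 8 + 1, so 73^121 ≡ 84·85·144·12·73 ≡ 78 (mod 193)
R · y^e mod p:
182^2 = 33124 ≡ 121
182^4 ≡ 121^2 = 14641 ≡ 166
182^8 ≡ 166^2 = 27556 ≡ 150
182^16 ≡ 150^2 = 22500 ≡ 112
182^32 ≡ 112^2 = 12544 ≡ 192
59 = 32 + 16 + 8 + 2 + 1, so 182^59 ≡ 192·112·150·121·182 ≡ 13 (mod 193)
5·13 = 65 ≡ 65 (mod 193)
78 ≠ 65; the check fails.

reject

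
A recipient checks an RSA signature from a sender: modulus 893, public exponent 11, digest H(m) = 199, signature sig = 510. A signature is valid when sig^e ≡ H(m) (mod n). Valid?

sig^11 mod 893 = 199
sig^11 mod 893 = 199 matches H(m).

yes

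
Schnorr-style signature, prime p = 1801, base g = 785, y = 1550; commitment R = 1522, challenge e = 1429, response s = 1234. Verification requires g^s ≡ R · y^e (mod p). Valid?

no

g^s mod p:
785^2 = 616225 ≡ 283
785^4 ≡ 283^2 = 80089 ≡ 845
785^8 ≡ 845^2 = 714025 ≡ 829
785^16 ≡ 829^2 = 687241 ≡ 1060
785^32 ≡ 1060^2 = 1123600 ≡ 1577
785^64 ≡ 1577^2 = 2486929 ≡ 1549
785^128 ≡ 1549^2 = 2399401 ≡ 469
785^256 ≡ 469^2 = 219961 ≡ 239
785^512 ≡ 239^2 = 57121 ≡ 1290
785^1024 ≡ 1290^2 = 1664100 ≡ 1777
1234 = 1024 + 128 + 64 + 16 + 2, so 785^1234 ≡ 1777·469·1549·1060·283 ≡ 954 (mod 1801)
R · y^e mod p:
1550^2 = 2402500 ≡ 1767
1550^4 ≡ 1767^2 = 3122289 ≡ 1156
1550^8 ≡ 1156^2 = 1336336 ≡ 1795
1550^16 ≡ 1795^2 = 3222025 ≡ 36
1550^32 ≡ 36^2 = 1296
1550^64 ≡ 1296^2 = 1679616 ≡ 1084
1550^128 ≡ 1084^2 = 1175056 ≡ 804
1550^256 ≡ 804^2 = 646416 ≡ 1658
1550^512 ≡ 1658^2 = 2748964 ≡ 638
1550^1024 ≡ 638^2 = 407044 ≡ 18
1429 = 1024 + 256 + 128 + 16 + 4 + 1, so 1550^1429 ≡ 18·1658·804·36·1156·1550 ≡ 1768 (mod 1801)
1522·1768 = 2690896 ≡ 202 (mod 1801)
954 ≠ 202; the check fails.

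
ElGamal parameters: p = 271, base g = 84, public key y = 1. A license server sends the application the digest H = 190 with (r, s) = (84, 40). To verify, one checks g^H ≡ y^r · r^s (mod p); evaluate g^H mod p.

Squares mod 271: 84^1≡84, 84^2≡10, 84^4≡100, 84^8≡244, 84^16≡187, 84^32≡10, 84^64≡100, 84^128≡244
190 = 128 + 32 + 16 + 8 + 4 + 2, so 84^190 ≡ 244·10·187·244·100·10 ≡ 1 (mod 271)

1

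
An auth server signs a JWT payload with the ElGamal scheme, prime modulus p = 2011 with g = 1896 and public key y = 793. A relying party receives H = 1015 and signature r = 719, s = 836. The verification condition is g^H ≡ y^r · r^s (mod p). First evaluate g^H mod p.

1896^1015 mod 2011 = 1717

1717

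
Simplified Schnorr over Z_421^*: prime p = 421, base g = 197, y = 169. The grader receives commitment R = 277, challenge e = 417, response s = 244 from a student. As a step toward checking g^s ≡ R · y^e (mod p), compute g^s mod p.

35

197^2 = 38809 ≡ 77
197^4 ≡ 77^2 = 5929 ≡ 35
197^8 ≡ 35^2 = 1225 ≡ 383
197^16 ≡ 383^2 = 146689 ≡ 181
197^32 ≡ 181^2 = 32761 ≡ 344
197^64 ≡ 344^2 = 118336 ≡ 35
197^128 ≡ 35^2 = 1225 ≡ 383
244 = 128 + 64 + 32 + 16 + 4, so 197^244 ≡ 383·35·344·181·35 ≡ 35 (mod 421)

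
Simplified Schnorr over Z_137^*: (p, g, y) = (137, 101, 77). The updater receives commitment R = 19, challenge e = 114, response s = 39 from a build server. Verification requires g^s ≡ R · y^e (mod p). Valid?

g^s mod p:
101^2 = 10201 ≡ 63
101^4 ≡ 63^2 = 3969 ≡ 133
101^8 ≡ 133^2 = 17689 ≡ 16
101^16 ≡ 16^2 = 256 ≡ 119
101^32 ≡ 119^2 = 14161 ≡ 50
39 = 32 + 4 + 2 + 1, so 101^39 ≡ 50·133·63·101 ≡ 130 (mod 137)
R · y^e mod p:
77^2 = 5929 ≡ 38
77^4 ≡ 38^2 = 1444 ≡ 74
77^8 ≡ 74^2 = 5476 ≡ 133
77^16 ≡ 133^2 = 17689 ≡ 16
77^32 ≡ 16^2 = 256 ≡ 119
77^64 ≡ 119^2 = 14161 ≡ 50
114 = 64 + 32 + 16 + 2, so 77^114 ≡ 50·119·16·38 ≡ 115 (mod 137)
19·115 = 2185 ≡ 130 (mod 137)
130 ≡ 130 (mod 137); signature holds.

yes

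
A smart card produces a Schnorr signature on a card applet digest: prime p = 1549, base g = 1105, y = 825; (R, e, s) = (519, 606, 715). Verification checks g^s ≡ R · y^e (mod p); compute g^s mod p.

Squares mod 1549: 1105^1≡1105, 1105^2≡413, 1105^4≡179, 1105^8≡1061, 1105^16≡1147, 1105^32≡508, 1105^64≡930, 1105^128≡558, 1105^256≡15, 1105^512≡225
715 = 512 + 128 + 64 + 8 + 2 + 1, so 1105^715 ≡ 225·558·930·1061·413·1105 ≡ 795 (mod 1549)

795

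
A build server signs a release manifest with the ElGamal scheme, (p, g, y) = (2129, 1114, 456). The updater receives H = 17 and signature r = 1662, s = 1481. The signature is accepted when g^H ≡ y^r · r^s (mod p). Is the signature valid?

invalid

Left side g^H mod p:
Squares mod 2129: 1114^1≡1114, 1114^2≡1918, 1114^4≡1941, 1114^8≡1280, 1114^16≡1199
17 = 16 + 1, so 1114^17 ≡ 1199·1114 ≡ 803 (mod 2129)
Right side y^r · r^s mod p:
Squares mod 2129: 456^1≡456, 456^2≡1423, 456^4≡250, 456^8≡759, 456^16≡1251, 456^32≡186, 456^64≡532, 456^128≡1996, 456^256≡657, 456^512≡1591, 456^1024≡2029
1662 = 1024 + 512 + 64 + 32 + 16 + 8 + 4 + 2, so 456^1662 ≡ 2029·1591·532·186·1251·759·250·1423 ≡ 1788 (mod 2129)
Squares mod 2129: 1662^1≡1662, 1662^2≡931, 1662^4≡258, 1662^8≡565, 1662^16≡2004, 1662^32≡722, 1662^64≡1808, 1662^128≡849, 1662^256≡1199, 1662^512≡526, 1662^1024≡2035
1481 = 1024 + 256 + 128 + 64 + 8 + 1, so 1662^1481 ≡ 2035·1199·849·1808·565·1662 ≡ 1085 (mod 2129)
1788·1085 = 1939980 ≡ 461 (mod 2129)
803 ≠ 461, so verification fails.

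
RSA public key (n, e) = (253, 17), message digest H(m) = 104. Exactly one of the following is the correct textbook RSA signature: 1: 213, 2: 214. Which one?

1

Candidate 1: 213^2 = 45369 ≡ 82; 213^4 ≡ 82^2 = 6724 ≡ 146; 213^8 ≡ 146^2 = 21316 ≡ 64; 213^16 ≡ 64^2 = 4096 ≡ 48; 17 = 16 + 1, so 213^17 ≡ 48·213 ≡ 104 (mod 253)
  → matches H(m) = 104
Candidate 2: 214^2 = 45796 ≡ 3; 214^4 ≡ 3^2 = 9; 214^8 ≡ 9^2 = 81; 214^16 ≡ 81^2 = 6561 ≡ 236; 17 = 16 + 1, so 214^17 ≡ 236·214 ≡ 157 (mod 253)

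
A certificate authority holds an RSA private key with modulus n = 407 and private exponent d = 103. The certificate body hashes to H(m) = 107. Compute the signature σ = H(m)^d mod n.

182

(H(m))^2 ≡ 107^2 = 11449 ≡ 53
(H(m))^4 ≡ 53^2 = 2809 ≡ 367
(H(m))^8 ≡ 367^2 = 134689 ≡ 379
(H(m))^16 ≡ 379^2 = 143641 ≡ 377
(H(m))^32 ≡ 377^2 = 142129 ≡ 86
(H(m))^64 ≡ 86^2 = 7396 ≡ 70
103 = 64 + 32 + 4 + 2 + 1, so (H(m))^103 ≡ 70·86·367·53·107 ≡ 182 (mod 407)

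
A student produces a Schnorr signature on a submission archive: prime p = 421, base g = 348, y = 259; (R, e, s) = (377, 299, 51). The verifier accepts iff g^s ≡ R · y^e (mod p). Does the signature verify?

g^s mod p:
348^2 = 121104 ≡ 277
348^4 ≡ 277^2 = 76729 ≡ 107
348^8 ≡ 107^2 = 11449 ≡ 82
348^16 ≡ 82^2 = 6724 ≡ 409
348^32 ≡ 409^2 = 167281 ≡ 144
51 = 32 + 16 + 2 + 1, so 348^51 ≡ 144·409·277·348 ≡ 151 (mod 421)
R · y^e mod p:
259^2 = 67081 ≡ 142
259^4 ≡ 142^2 = 20164 ≡ 377
259^8 ≡ 377^2 = 142129 ≡ 252
259^16 ≡ 252^2 = 63504 ≡ 354
259^32 ≡ 354^2 = 125316 ≡ 279
259^64 ≡ 279^2 = 77841 ≡ 377
259^128 ≡ 377^2 = 142129 ≡ 252
259^256 ≡ 252^2 = 63504 ≡ 354
299 = 256 + 32 + 8 + 2 + 1, so 259^299 ≡ 354·279·252·142·259 ≡ 408 (mod 421)
377·408 = 153816 ≡ 151 (mod 421)
151 ≡ 151 (mod 421); signature holds.

verifies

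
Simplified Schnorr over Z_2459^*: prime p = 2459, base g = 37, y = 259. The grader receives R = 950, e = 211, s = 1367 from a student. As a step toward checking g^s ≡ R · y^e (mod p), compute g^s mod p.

Squares mod 2459: 37^1≡37, 37^2≡1369, 37^4≡403, 37^8≡115, 37^16≡930, 37^32≡1791, 37^64≡1145, 37^128≡378, 37^256≡262, 37^512≡2251, 37^1024≡1461
1367 = 1024 + 256 + 64 + 16 + 4 + 2 + 1, so 37^1367 ≡ 1461·262·1145·930·403·1369·37 ≡ 2288 (mod 2459)

2288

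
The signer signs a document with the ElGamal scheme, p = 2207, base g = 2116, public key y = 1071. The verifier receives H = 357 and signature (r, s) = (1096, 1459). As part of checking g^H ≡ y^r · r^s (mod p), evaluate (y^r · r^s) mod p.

1420

Squares mod 2207: 1071^1≡1071, 1071^2≡1608, 1071^4≡1267, 1071^8≡800, 1071^16≡2177, 1071^32≡900, 1071^64≡31, 1071^128≡961, 1071^256≡995, 1071^512≡1289, 1071^1024≡1857
1096 = 1024 + 64 + 8, so 1071^1096 ≡ 1857·31·800 ≡ 131 (mod 2207)
Squares mod 2207: 1096^1≡1096, 1096^2≡608, 1096^4≡1095, 1096^8≡624, 1096^16≡944, 1096^32≡1715, 1096^64≡1501, 1096^128≡1861, 1096^256≡538, 1096^512≡327, 1096^1024≡993
1459 = 1024 + 256 + 128 + 32 + 16 + 2 + 1, so 1096^1459 ≡ 993·538·1861·1715·944·608·1096 ≡ 1207 (mod 2207)
y^r · r^s ≡ 131·1207 = 158117 ≡ 1420 (mod 2207)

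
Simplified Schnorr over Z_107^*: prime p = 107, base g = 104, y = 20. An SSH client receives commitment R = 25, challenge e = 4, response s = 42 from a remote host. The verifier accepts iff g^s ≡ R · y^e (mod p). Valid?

yes

g^s mod p:
104^42 mod 107 = 19
R · y^e mod p:
20^4 mod 107 = 35
25·35 = 875 ≡ 19 (mod 107)
19 ≡ 19 (mod 107); signature holds.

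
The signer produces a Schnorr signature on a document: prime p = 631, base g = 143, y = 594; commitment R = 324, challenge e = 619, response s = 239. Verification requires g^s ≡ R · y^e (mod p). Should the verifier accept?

g^s mod p:
143^2 = 20449 ≡ 257
143^4 ≡ 257^2 = 66049 ≡ 425
143^8 ≡ 425^2 = 180625 ≡ 159
143^16 ≡ 159^2 = 25281 ≡ 41
143^32 ≡ 41^2 = 1681 ≡ 419
143^64 ≡ 419^2 = 175561 ≡ 143
143^128 ≡ 143^2 = 20449 ≡ 257
239 = 128 + 64 + 32 + 8 + 4 + 2 + 1, so 143^239 ≡ 257·143·419·159·425·257·143 ≡ 527 (mod 631)
R · y^e mod p:
594^2 = 352836 ≡ 107
594^4 ≡ 107^2 = 11449 ≡ 91
594^8 ≡ 91^2 = 8281 ≡ 78
594^16 ≡ 78^2 = 6084 ≡ 405
594^32 ≡ 405^2 = 164025 ≡ 596
594^64 ≡ 596^2 = 355216 ≡ 594
594^128 ≡ 594^2 = 352836 ≡ 107
594^256 ≡ 107^2 = 11449 ≡ 91
594^512 ≡ 91^2 = 8281 ≡ 78
619 = 512 + 64 + 32 + 8 + 2 + 1, so 594^619 ≡ 78·594·596·78·107·594 ≡ 470 (mod 631)
324·470 = 152280 ≡ 209 (mod 631)
527 ≠ 209; the check fails.

reject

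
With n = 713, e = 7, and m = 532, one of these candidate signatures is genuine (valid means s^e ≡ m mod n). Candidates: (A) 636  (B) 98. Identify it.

Candidate A: 636^2 = 404496 ≡ 225; 636^4 ≡ 225^2 = 50625 ≡ 2; 7 = 4 + 2 + 1, so 636^7 ≡ 2·225·636 ≡ 287 (mod 713)
Candidate B: 98^2 = 9604 ≡ 335; 98^4 ≡ 335^2 = 112225 ≡ 284; 7 = 4 + 2 + 1, so 98^7 ≡ 284·335·98 ≡ 532 (mod 713)
  → matches m = 532

B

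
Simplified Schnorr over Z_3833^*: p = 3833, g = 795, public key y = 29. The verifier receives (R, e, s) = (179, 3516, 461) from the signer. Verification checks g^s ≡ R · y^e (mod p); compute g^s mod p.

795^2 = 632025 ≡ 3413
795^4 ≡ 3413^2 = 11648569 ≡ 82
795^8 ≡ 82^2 = 6724 ≡ 2891
795^16 ≡ 2891^2 = 8357881 ≡ 1941
795^32 ≡ 1941^2 = 3767481 ≡ 3475
795^64 ≡ 3475^2 = 12075625 ≡ 1675
795^128 ≡ 1675^2 = 2805625 ≡ 3702
795^256 ≡ 3702^2 = 13704804 ≡ 1829
461 = 256 + 128 + 64 + 8 + 4 + 1, so 795^461 ≡ 1829·3702·1675·2891·82·795 ≡ 1135 (mod 3833)

1135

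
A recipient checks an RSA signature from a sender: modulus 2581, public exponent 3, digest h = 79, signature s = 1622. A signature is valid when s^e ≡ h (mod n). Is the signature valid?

s^2 ≡ 1622^2 = 2630884 ≡ 845
3 = 2 + 1, so s^3 ≡ 845·1622 ≡ 79 (mod 2581)
s^3 mod 2581 = 79 matches h.

valid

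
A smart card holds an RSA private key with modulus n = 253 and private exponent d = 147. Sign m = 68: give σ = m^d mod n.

183

m^147 mod 253 = 183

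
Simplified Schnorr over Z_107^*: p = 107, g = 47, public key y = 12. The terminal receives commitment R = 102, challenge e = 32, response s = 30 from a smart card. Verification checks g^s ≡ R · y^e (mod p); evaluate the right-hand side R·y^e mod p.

12

12^2 = 144 ≡ 37
12^4 ≡ 37^2 = 1369 ≡ 85
12^8 ≡ 85^2 = 7225 ≡ 56
12^16 ≡ 56^2 = 3136 ≡ 33
12^32 ≡ 33^2 = 1089 ≡ 19
R · y^e ≡ 102·19 = 1938 ≡ 12 (mod 107)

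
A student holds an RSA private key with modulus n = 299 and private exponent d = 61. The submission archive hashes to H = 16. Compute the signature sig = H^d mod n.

211

Squares mod 299: H^1≡16, H^2≡256, H^4≡55, H^8≡35, H^16≡29, H^32≡243
61 = 32 + 16 + 8 + 4 + 1, so H^61 ≡ 243·29·35·55·16 ≡ 211 (mod 299)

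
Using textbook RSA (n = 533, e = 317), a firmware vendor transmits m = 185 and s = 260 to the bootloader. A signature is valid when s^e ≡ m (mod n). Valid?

no

s^2 ≡ 260^2 = 67600 ≡ 442
s^4 ≡ 442^2 = 195364 ≡ 286
s^8 ≡ 286^2 = 81796 ≡ 247
s^16 ≡ 247^2 = 61009 ≡ 247
s^32 ≡ 247^2 = 61009 ≡ 247
s^64 ≡ 247^2 = 61009 ≡ 247
s^128 ≡ 247^2 = 61009 ≡ 247
s^256 ≡ 247^2 = 61009 ≡ 247
317 = 256 + 32 + 16 + 8 + 4 + 1, so s^317 ≡ 247·247·247·247·286·260 ≡ 273 (mod 533)
273 ≠ 185, so verification fails.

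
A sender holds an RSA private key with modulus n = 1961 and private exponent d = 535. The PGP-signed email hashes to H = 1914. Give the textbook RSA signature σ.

H^535 mod 1961 = 1766

1766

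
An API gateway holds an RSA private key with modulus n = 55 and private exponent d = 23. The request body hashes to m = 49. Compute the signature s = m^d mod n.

Squares mod 55: m^1≡49, m^2≡36, m^4≡31, m^8≡26, m^16≡16
23 = 16 + 4 + 2 + 1, so m^23 ≡ 16·31·36·49 ≡ 4 (mod 55)

4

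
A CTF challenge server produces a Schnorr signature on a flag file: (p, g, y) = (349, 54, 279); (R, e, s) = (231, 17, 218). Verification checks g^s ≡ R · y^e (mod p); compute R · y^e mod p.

279^2 = 77841 ≡ 14
279^4 ≡ 14^2 = 196
279^8 ≡ 196^2 = 38416 ≡ 26
279^16 ≡ 26^2 = 676 ≡ 327
17 = 16 + 1, so 279^17 ≡ 327·279 ≡ 144 (mod 349)
R · y^e ≡ 231·144 = 33264 ≡ 109 (mod 349)

109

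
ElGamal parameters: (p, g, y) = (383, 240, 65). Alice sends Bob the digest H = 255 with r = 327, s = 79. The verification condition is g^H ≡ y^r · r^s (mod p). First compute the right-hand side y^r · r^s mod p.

94

65^327 mod 383 = 207
327^79 mod 383 = 352
y^r · r^s ≡ 207·352 = 72864 ≡ 94 (mod 383)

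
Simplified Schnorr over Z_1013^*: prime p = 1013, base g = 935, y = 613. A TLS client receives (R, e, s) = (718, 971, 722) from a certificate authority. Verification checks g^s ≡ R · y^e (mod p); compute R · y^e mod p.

962

613^2 = 375769 ≡ 959
613^4 ≡ 959^2 = 919681 ≡ 890
613^8 ≡ 890^2 = 792100 ≡ 947
613^16 ≡ 947^2 = 896809 ≡ 304
613^32 ≡ 304^2 = 92416 ≡ 233
613^64 ≡ 233^2 = 54289 ≡ 600
613^128 ≡ 600^2 = 360000 ≡ 385
613^256 ≡ 385^2 = 148225 ≡ 327
613^512 ≡ 327^2 = 106929 ≡ 564
971 = 512 + 256 + 128 + 64 + 8 + 2 + 1, so 613^971 ≡ 564·327·385·600·947·959·613 ≡ 165 (mod 1013)
R · y^e ≡ 718·165 = 118470 ≡ 962 (mod 1013)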